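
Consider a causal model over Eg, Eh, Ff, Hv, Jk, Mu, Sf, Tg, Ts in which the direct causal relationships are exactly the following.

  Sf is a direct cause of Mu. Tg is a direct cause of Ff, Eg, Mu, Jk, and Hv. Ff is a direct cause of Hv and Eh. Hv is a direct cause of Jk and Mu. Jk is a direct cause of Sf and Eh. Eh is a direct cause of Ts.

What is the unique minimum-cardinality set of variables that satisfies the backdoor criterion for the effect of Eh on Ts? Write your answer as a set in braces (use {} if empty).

Variables eligible for adjustment (non-descendants of Eh, excluding Eh and Ts): {Eg, Ff, Hv, Jk, Mu, Sf, Tg}.
Backdoor paths from Eh to Ts:
  (none)
With no backdoor paths the empty set already satisfies the criterion, and it is trivially minimal.

{}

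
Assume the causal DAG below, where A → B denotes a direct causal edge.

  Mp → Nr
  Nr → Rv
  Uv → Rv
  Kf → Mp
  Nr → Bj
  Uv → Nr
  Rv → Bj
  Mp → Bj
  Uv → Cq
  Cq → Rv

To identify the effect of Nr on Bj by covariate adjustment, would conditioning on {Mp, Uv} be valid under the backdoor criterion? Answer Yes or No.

Yes

Backdoor paths from Nr to Bj (paths whose first edge points into Nr):
  P1: Nr <- Uv -> Cq -> Rv -> Bj
  P2: Nr <- Uv -> Rv -> Bj
  P3: Nr <- Mp -> Bj
Condition 1 (no descendant of Nr in the set): holds — descendants of Nr are {Bj, Rv}; none are in {Mp, Uv}.
Condition 2 (every backdoor path blocked by {Mp, Uv}):
  P1: blocked at fork node Uv ∈ conditioning set.
  P2: blocked at fork node Uv ∈ conditioning set.
  P3: blocked at fork node Mp ∈ conditioning set.
{Mp, Uv} satisfies the backdoor criterion.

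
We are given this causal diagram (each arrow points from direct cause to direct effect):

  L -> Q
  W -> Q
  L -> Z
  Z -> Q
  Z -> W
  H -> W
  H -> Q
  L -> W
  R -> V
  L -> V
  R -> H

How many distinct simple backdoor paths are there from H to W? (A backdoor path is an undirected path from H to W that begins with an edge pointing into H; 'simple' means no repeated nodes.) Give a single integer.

5

A backdoor path from H to W is any simple undirected path whose first edge points into H (i.e. leaves H via a parent).
Parents of H: {R}.
Enumerating:
  P1: H <- R -> V <- L -> Z -> W
  P2: H <- R -> V <- L -> Z -> Q <- W
  P3: H <- R -> V <- L -> W
  P4: H <- R -> V <- L -> Q <- Z -> W
  P5: H <- R -> V <- L -> Q <- W
That exhausts the simple backdoor paths. Count: 5.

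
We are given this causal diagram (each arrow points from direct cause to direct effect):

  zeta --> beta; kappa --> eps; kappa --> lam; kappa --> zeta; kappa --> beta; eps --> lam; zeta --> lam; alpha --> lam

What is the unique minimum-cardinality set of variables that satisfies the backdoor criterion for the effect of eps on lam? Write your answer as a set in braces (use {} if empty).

{kappa}

Variables eligible for adjustment (non-descendants of eps, excluding eps and lam): {alpha, beta, kappa, zeta}.
Backdoor paths from eps to lam:
  P1: eps <- kappa -> zeta -> lam
  P2: eps <- kappa -> beta <- zeta -> lam
  P3: eps <- kappa -> lam
The empty set is not sufficient: P1 (eps <- kappa -> zeta -> lam) has no collider blocking it and no conditioned non-collider, so it is open.
Try {kappa}:
  P1: blocked at fork node kappa ∈ conditioning set.
  P2: blocked at fork node kappa ∈ conditioning set.
  P3: blocked at fork node kappa ∈ conditioning set.
{kappa} contains no descendant of eps and blocks every backdoor path.
No other singleton works — e.g. {zeta} leaves P3 open — so {kappa} is the unique smallest valid adjustment set.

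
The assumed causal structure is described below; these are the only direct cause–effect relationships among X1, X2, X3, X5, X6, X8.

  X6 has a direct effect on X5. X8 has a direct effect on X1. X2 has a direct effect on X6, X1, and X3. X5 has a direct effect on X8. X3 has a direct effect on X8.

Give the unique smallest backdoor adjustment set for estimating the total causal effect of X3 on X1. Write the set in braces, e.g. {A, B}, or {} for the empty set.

Variables eligible for adjustment (non-descendants of X3, excluding X3 and X1): {X2, X5, X6}.
Backdoor paths from X3 to X1:
  P1: X3 <- X2 -> X6 -> X5 -> X8 -> X1
  P2: X3 <- X2 -> X1
The empty set is not sufficient: P1 (X3 <- X2 -> X6 -> X5 -> X8 -> X1) has no collider blocking it and no conditioned non-collider, so it is open.
Try {X2}:
  P1: blocked at fork node X2 ∈ conditioning set.
  P2: blocked at fork node X2 ∈ conditioning set.
{X2} contains no descendant of X3 and blocks every backdoor path.
No other singleton works — e.g. {X6} leaves P2 open — so {X2} is the unique smallest valid adjustment set.

{X2}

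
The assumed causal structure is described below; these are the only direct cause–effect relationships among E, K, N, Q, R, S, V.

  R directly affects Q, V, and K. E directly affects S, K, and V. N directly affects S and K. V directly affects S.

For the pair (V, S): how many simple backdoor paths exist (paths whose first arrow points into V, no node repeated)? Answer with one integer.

4

A backdoor path from V to S is any simple undirected path whose first edge points into V (i.e. leaves V via a parent).
Parents of V: {E, R}.
Enumerating:
  P1: V <- R -> K <- N -> S
  P2: V <- R -> K <- E -> S
  P3: V <- E -> K <- N -> S
  P4: V <- E -> S
That exhausts the simple backdoor paths. Count: 4.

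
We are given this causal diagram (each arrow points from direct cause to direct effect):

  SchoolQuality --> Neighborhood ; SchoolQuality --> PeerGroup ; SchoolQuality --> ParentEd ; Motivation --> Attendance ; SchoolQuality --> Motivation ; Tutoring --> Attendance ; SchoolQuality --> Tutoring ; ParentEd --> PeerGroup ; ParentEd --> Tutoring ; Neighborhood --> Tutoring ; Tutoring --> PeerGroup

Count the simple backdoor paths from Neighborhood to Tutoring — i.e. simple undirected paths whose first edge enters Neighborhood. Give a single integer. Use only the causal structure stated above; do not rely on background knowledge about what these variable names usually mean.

6

A backdoor path from Neighborhood to Tutoring is any simple undirected path whose first edge points into Neighborhood (i.e. leaves Neighborhood via a parent).
Parents of Neighborhood: {SchoolQuality}.
Enumerating:
  P1: Neighborhood <- SchoolQuality -> ParentEd -> Tutoring
  P2: Neighborhood <- SchoolQuality -> ParentEd -> PeerGroup <- Tutoring
  P3: Neighborhood <- SchoolQuality -> Tutoring
  P4: Neighborhood <- SchoolQuality -> PeerGroup <- ParentEd -> Tutoring
  P5: Neighborhood <- SchoolQuality -> PeerGroup <- Tutoring
  P6: Neighborhood <- SchoolQuality -> Motivation -> Attendance <- Tutoring
That exhausts the simple backdoor paths. Count: 6.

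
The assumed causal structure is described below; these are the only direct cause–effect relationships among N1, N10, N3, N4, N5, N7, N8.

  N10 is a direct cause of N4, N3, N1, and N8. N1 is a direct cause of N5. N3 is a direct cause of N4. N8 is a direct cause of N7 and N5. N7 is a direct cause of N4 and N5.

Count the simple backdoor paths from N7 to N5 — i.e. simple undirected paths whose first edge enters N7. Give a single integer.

A backdoor path from N7 to N5 is any simple undirected path whose first edge points into N7 (i.e. leaves N7 via a parent).
Parents of N7: {N8}.
Enumerating:
  P1: N7 <- N8 <- N10 -> N1 -> N5
  P2: N7 <- N8 -> N5
That exhausts the simple backdoor paths. Count: 2.

2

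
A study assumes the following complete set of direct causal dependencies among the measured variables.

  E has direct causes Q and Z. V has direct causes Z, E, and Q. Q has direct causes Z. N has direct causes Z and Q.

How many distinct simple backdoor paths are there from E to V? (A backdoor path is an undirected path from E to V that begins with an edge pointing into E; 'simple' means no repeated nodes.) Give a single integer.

6

A backdoor path from E to V is any simple undirected path whose first edge points into E (i.e. leaves E via a parent).
Parents of E: {Q, Z}.
Enumerating:
  P1: E <- Z -> Q -> V
  P2: E <- Z -> N <- Q -> V
  P3: E <- Z -> V
  P4: E <- Q <- Z -> V
  P5: E <- Q -> N <- Z -> V
  P6: E <- Q -> V
That exhausts the simple backdoor paths. Count: 6.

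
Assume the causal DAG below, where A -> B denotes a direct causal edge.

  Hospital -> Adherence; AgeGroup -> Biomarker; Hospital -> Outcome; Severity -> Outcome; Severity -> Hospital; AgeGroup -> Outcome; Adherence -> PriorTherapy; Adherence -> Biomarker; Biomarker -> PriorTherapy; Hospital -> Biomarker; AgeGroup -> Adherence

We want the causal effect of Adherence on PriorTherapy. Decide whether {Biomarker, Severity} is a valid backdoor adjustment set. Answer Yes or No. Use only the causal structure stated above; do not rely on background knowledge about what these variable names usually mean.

No

Backdoor paths from Adherence to PriorTherapy (paths whose first edge points into Adherence):
  P1: Adherence <- AgeGroup -> Outcome <- Severity -> Hospital -> Biomarker -> PriorTherapy
  P2: Adherence <- AgeGroup -> Outcome <- Hospital -> Biomarker -> PriorTherapy
  P3: Adherence <- AgeGroup -> Biomarker -> PriorTherapy
  P4: Adherence <- Hospital <- Severity -> Outcome <- AgeGroup -> Biomarker -> PriorTherapy
  P5: Adherence <- Hospital -> Outcome <- AgeGroup -> Biomarker -> PriorTherapy
  P6: Adherence <- Hospital -> Biomarker -> PriorTherapy
Condition 1 (no descendant of Adherence in the set): FAILS — Biomarker is a descendant of Adherence.
Condition 2 (every backdoor path blocked by {Biomarker, Severity}):
  P1: blocked at collider Outcome (neither it nor any descendant is in the conditioning set).
  P2: blocked at collider Outcome (neither it nor any descendant is in the conditioning set).
  P3: blocked at chain node Biomarker ∈ conditioning set.
  P4: blocked at fork node Severity ∈ conditioning set.
  P5: blocked at collider Outcome (neither it nor any descendant is in the conditioning set).
  P6: blocked at chain node Biomarker ∈ conditioning set.
{Biomarker, Severity} does not satisfy the backdoor criterion.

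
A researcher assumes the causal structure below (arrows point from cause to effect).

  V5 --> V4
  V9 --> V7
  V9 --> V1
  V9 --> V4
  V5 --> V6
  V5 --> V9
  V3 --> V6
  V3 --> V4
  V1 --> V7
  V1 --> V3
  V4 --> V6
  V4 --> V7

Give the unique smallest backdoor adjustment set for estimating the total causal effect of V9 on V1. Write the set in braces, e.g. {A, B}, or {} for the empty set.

Variables eligible for adjustment (non-descendants of V9, excluding V9 and V1): {V5}.
Backdoor paths from V9 to V1:
  P1: V9 <- V5 -> V4 <- V3 <- V1
  P2: V9 <- V5 -> V4 -> V7 <- V1
  P3: V9 <- V5 -> V4 -> V6 <- V3 <- V1
  P4: V9 <- V5 -> V6 <- V3 <- V1
  P5: V9 <- V5 -> V6 <- V3 -> V4 -> V7 <- V1
  P6: V9 <- V5 -> V6 <- V4 <- V3 <- V1
  P7: V9 <- V5 -> V6 <- V4 -> V7 <- V1
Each backdoor path contains an unconditioned collider, so every path is already blocked with the empty conditioning set:
  P1: blocked at collider V4 (neither it nor any descendant is in the conditioning set).
  P2: blocked at collider V7 (neither it nor any descendant is in the conditioning set).
  P3: blocked at collider V6 (neither it nor any descendant is in the conditioning set).
  P4: blocked at collider V6 (neither it nor any descendant is in the conditioning set).
  P5: blocked at collider V6 (neither it nor any descendant is in the conditioning set).
  P6: blocked at collider V6 (neither it nor any descendant is in the conditioning set).
  P7: blocked at collider V6 (neither it nor any descendant is in the conditioning set).
The empty set is therefore the unique smallest valid set.

{}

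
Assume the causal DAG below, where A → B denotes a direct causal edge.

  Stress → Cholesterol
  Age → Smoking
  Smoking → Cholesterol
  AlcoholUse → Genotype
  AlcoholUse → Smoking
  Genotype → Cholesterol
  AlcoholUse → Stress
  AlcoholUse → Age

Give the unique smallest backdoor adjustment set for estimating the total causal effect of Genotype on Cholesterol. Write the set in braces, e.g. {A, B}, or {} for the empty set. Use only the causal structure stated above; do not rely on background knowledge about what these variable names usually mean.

{AlcoholUse}

Variables eligible for adjustment (non-descendants of Genotype, excluding Genotype and Cholesterol): {Age, AlcoholUse, Smoking, Stress}.
Backdoor paths from Genotype to Cholesterol:
  P1: Genotype <- AlcoholUse -> Age -> Smoking -> Cholesterol
  P2: Genotype <- AlcoholUse -> Stress -> Cholesterol
  P3: Genotype <- AlcoholUse -> Smoking -> Cholesterol
The empty set is not sufficient: P1 (Genotype <- AlcoholUse -> Age -> Smoking -> Cholesterol) has no collider blocking it and no conditioned non-collider, so it is open.
Try {AlcoholUse}:
  P1: blocked at fork node AlcoholUse ∈ conditioning set.
  P2: blocked at fork node AlcoholUse ∈ conditioning set.
  P3: blocked at fork node AlcoholUse ∈ conditioning set.
{AlcoholUse} contains no descendant of Genotype and blocks every backdoor path.
No other singleton works — e.g. {Age} leaves P2 open — so {AlcoholUse} is the unique smallest valid adjustment set.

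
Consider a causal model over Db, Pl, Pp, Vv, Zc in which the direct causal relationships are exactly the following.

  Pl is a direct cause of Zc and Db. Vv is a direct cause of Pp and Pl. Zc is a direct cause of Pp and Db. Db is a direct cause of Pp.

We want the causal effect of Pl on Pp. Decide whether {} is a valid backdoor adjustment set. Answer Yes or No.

No

Backdoor paths from Pl to Pp (paths whose first edge points into Pl):
  P1: Pl <- Vv -> Pp
Condition 1 (no descendant of Pl in the set): holds — descendants of Pl are {Db, Pp, Zc}; none are in {}.
Condition 2 (every backdoor path blocked by {}):
  P1: open — no interior node is in the conditioning set.
{} does not satisfy the backdoor criterion.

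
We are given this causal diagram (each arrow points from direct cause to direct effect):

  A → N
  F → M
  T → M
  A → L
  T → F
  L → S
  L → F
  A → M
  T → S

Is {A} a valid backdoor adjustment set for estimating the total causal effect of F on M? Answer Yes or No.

Backdoor paths from F to M (paths whose first edge points into F):
  P1: F <- L <- A -> M
  P2: F <- L -> S <- T -> M
  P3: F <- T -> M
  P4: F <- T -> S <- L <- A -> M
Condition 1 (no descendant of F in the set): holds — descendants of F are {M}; none are in {A}.
Condition 2 (every backdoor path blocked by {A}):
  P1: blocked at fork node A ∈ conditioning set.
  P2: blocked at collider S (neither it nor any descendant is in the conditioning set).
  P3: open — no interior node is in the conditioning set.
  P4: blocked at collider S (neither it nor any descendant is in the conditioning set).
{A} does not satisfy the backdoor criterion.

No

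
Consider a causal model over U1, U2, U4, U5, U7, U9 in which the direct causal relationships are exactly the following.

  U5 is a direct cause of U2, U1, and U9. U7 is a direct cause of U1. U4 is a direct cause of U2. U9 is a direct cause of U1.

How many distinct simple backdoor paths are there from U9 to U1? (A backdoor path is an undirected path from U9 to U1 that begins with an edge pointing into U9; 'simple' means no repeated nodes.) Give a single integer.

1

A backdoor path from U9 to U1 is any simple undirected path whose first edge points into U9 (i.e. leaves U9 via a parent).
Parents of U9: {U5}.
Enumerating:
  P1: U9 <- U5 -> U1
That exhausts the simple backdoor paths. Count: 1.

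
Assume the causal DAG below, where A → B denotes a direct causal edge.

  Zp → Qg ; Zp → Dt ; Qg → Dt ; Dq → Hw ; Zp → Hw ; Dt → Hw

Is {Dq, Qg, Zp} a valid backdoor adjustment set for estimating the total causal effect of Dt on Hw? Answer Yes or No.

Backdoor paths from Dt to Hw (paths whose first edge points into Dt):
  P1: Dt <- Zp -> Hw
  P2: Dt <- Qg <- Zp -> Hw
Condition 1 (no descendant of Dt in the set): holds — descendants of Dt are {Hw}; none are in {Dq, Qg, Zp}.
Condition 2 (every backdoor path blocked by {Dq, Qg, Zp}):
  P1: blocked at fork node Zp ∈ conditioning set.
  P2: blocked at chain node Qg ∈ conditioning set.
{Dq, Qg, Zp} satisfies the backdoor criterion.

Yes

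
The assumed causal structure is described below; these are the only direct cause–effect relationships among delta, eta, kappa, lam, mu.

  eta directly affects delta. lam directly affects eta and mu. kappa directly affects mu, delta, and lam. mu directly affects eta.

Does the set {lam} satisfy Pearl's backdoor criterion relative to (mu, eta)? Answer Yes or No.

Yes

Backdoor paths from mu to eta (paths whose first edge points into mu):
  P1: mu <- kappa -> lam -> eta
  P2: mu <- kappa -> delta <- eta
  P3: mu <- lam <- kappa -> delta <- eta
  P4: mu <- lam -> eta
Condition 1 (no descendant of mu in the set): holds — descendants of mu are {delta, eta}; none are in {lam}.
Condition 2 (every backdoor path blocked by {lam}):
  P1: blocked at chain node lam ∈ conditioning set.
  P2: blocked at collider delta (neither it nor any descendant is in the conditioning set).
  P3: blocked at chain node lam ∈ conditioning set.
  P4: blocked at fork node lam ∈ conditioning set.
{lam} satisfies the backdoor criterion.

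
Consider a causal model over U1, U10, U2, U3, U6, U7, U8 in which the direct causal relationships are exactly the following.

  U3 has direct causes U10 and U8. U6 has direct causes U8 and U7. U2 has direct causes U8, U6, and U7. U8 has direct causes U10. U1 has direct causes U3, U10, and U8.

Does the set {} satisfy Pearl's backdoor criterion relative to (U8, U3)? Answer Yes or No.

Backdoor paths from U8 to U3 (paths whose first edge points into U8):
  P1: U8 <- U10 -> U3
  P2: U8 <- U10 -> U1 <- U3
Condition 1 (no descendant of U8 in the set): holds — descendants of U8 are {U1, U2, U3, U6}; none are in {}.
Condition 2 (every backdoor path blocked by {}):
  P1: open — no interior node is in the conditioning set.
  P2: blocked at collider U1 (neither it nor any descendant is in the conditioning set).
{} does not satisfy the backdoor criterion.

No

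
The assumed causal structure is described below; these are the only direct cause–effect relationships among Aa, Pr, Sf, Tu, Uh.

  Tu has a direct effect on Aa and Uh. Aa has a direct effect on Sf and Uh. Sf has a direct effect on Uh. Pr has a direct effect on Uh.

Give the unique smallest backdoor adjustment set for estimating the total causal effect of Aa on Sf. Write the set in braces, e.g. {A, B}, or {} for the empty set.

Variables eligible for adjustment (non-descendants of Aa, excluding Aa and Sf): {Pr, Tu}.
Backdoor paths from Aa to Sf:
  P1: Aa <- Tu -> Uh <- Sf
Each backdoor path contains an unconditioned collider, so every path is already blocked with the empty conditioning set:
  P1: blocked at collider Uh (neither it nor any descendant is in the conditioning set).
The empty set is therefore the unique smallest valid set.

{}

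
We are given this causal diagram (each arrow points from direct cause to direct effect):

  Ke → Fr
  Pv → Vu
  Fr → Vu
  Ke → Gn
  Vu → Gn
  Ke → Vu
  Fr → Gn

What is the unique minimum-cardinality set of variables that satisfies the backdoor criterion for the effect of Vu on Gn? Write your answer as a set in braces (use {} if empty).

{Fr, Ke}

Variables eligible for adjustment (non-descendants of Vu, excluding Vu and Gn): {Fr, Ke, Pv}.
Backdoor paths from Vu to Gn:
  P1: Vu <- Ke -> Fr -> Gn
  P2: Vu <- Ke -> Gn
  P3: Vu <- Fr <- Ke -> Gn
  P4: Vu <- Fr -> Gn
The empty set is not sufficient: P1 (Vu <- Ke -> Fr -> Gn) has no collider blocking it and no conditioned non-collider, so it is open.
Try {Fr, Ke}:
  P1: blocked at fork node Ke ∈ conditioning set.
  P2: blocked at fork node Ke ∈ conditioning set.
  P3: blocked at chain node Fr ∈ conditioning set.
  P4: blocked at fork node Fr ∈ conditioning set.
{Fr, Ke} contains no descendant of Vu and blocks every backdoor path.
Every element of {Fr, Ke} is needed (dropping Fr leaves P4 open; dropping Ke leaves P2 open), so no proper subset is valid.
Among all size-2 subsets of the eligible variables, only {Fr, Ke} blocks every backdoor path, so it is the unique smallest valid adjustment set.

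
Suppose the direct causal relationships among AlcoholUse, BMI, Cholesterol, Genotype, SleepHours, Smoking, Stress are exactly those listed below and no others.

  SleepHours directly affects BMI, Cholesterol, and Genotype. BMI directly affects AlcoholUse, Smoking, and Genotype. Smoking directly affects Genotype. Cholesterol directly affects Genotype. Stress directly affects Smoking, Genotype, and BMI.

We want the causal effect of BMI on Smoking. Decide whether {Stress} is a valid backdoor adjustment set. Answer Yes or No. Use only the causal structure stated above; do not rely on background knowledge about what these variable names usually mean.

Backdoor paths from BMI to Smoking (paths whose first edge points into BMI):
  P1: BMI <- SleepHours -> Cholesterol -> Genotype <- Stress -> Smoking
  P2: BMI <- SleepHours -> Cholesterol -> Genotype <- Smoking
  P3: BMI <- SleepHours -> Genotype <- Stress -> Smoking
  P4: BMI <- SleepHours -> Genotype <- Smoking
  P5: BMI <- Stress -> Smoking
  P6: BMI <- Stress -> Genotype <- Smoking
Condition 1 (no descendant of BMI in the set): holds — descendants of BMI are {AlcoholUse, Genotype, Smoking}; none are in {Stress}.
Condition 2 (every backdoor path blocked by {Stress}):
  P1: blocked at collider Genotype (neither it nor any descendant is in the conditioning set).
  P2: blocked at collider Genotype (neither it nor any descendant is in the conditioning set).
  P3: blocked at collider Genotype (neither it nor any descendant is in the conditioning set).
  P4: blocked at collider Genotype (neither it nor any descendant is in the conditioning set).
  P5: blocked at fork node Stress ∈ conditioning set.
  P6: blocked at fork node Stress ∈ conditioning set.
{Stress} satisfies the backdoor criterion.

Yes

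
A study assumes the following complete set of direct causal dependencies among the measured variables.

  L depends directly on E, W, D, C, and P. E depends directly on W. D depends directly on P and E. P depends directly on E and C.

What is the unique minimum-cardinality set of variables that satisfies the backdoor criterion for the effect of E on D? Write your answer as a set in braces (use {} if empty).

{}

Variables eligible for adjustment (non-descendants of E, excluding E and D): {C, W}.
Backdoor paths from E to D:
  P1: E <- W -> L <- C -> P -> D
  P2: E <- W -> L <- P -> D
  P3: E <- W -> L <- D
Each backdoor path contains an unconditioned collider, so every path is already blocked with the empty conditioning set:
  P1: blocked at collider L (neither it nor any descendant is in the conditioning set).
  P2: blocked at collider L (neither it nor any descendant is in the conditioning set).
  P3: blocked at collider L (neither it nor any descendant is in the conditioning set).
The empty set is therefore the unique smallest valid set.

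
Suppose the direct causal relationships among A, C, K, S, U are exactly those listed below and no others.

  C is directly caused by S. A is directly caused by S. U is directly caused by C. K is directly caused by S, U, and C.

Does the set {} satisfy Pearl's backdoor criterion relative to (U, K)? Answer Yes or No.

Backdoor paths from U to K (paths whose first edge points into U):
  P1: U <- C <- S -> K
  P2: U <- C -> K
Condition 1 (no descendant of U in the set): holds — descendants of U are {K}; none are in {}.
Condition 2 (every backdoor path blocked by {}):
  P1: open — no interior node is in the conditioning set.
  P2: open — no interior node is in the conditioning set.
{} does not satisfy the backdoor criterion.

No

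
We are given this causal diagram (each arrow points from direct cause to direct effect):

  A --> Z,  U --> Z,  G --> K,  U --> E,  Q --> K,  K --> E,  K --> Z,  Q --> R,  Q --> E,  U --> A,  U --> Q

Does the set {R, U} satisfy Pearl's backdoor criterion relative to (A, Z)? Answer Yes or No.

Backdoor paths from A to Z (paths whose first edge points into A):
  P1: A <- U -> Q -> K -> Z
  P2: A <- U -> Q -> E <- K -> Z
  P3: A <- U -> E <- Q -> K -> Z
  P4: A <- U -> E <- K -> Z
  P5: A <- U -> Z
Condition 1 (no descendant of A in the set): holds — descendants of A are {Z}; none are in {R, U}.
Condition 2 (every backdoor path blocked by {R, U}):
  P1: blocked at fork node U ∈ conditioning set.
  P2: blocked at fork node U ∈ conditioning set.
  P3: blocked at fork node U ∈ conditioning set.
  P4: blocked at fork node U ∈ conditioning set.
  P5: blocked at fork node U ∈ conditioning set.
{R, U} satisfies the backdoor criterion.

Yes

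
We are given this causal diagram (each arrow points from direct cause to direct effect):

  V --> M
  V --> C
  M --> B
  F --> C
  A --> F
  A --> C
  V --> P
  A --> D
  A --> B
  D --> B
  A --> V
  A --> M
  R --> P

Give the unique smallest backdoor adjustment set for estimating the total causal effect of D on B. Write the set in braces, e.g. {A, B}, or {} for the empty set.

Variables eligible for adjustment (non-descendants of D, excluding D and B): {A, C, F, M, P, R, V}.
Backdoor paths from D to B:
  P1: D <- A -> F -> C <- V -> M -> B
  P2: D <- A -> V -> M -> B
  P3: D <- A -> M -> B
  P4: D <- A -> C <- V -> M -> B
  P5: D <- A -> B
The empty set is not sufficient: P2 (D <- A -> V -> M -> B) has no collider blocking it and no conditioned non-collider, so it is open.
Try {A}:
  P1: blocked at fork node A ∈ conditioning set.
  P2: blocked at fork node A ∈ conditioning set.
  P3: blocked at fork node A ∈ conditioning set.
  P4: blocked at fork node A ∈ conditioning set.
  P5: blocked at fork node A ∈ conditioning set.
{A} contains no descendant of D and blocks every backdoor path.
No other singleton works — e.g. {F} leaves P2 open — so {A} is the unique smallest valid adjustment set.

{A}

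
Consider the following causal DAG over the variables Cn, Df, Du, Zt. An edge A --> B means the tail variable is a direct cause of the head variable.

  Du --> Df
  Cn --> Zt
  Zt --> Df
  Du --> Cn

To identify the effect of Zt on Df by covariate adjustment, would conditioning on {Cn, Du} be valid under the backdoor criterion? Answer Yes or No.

Yes

Backdoor paths from Zt to Df (paths whose first edge points into Zt):
  P1: Zt <- Cn <- Du -> Df
Condition 1 (no descendant of Zt in the set): holds — descendants of Zt are {Df}; none are in {Cn, Du}.
Condition 2 (every backdoor path blocked by {Cn, Du}):
  P1: blocked at chain node Cn ∈ conditioning set.
{Cn, Du} satisfies the backdoor criterion.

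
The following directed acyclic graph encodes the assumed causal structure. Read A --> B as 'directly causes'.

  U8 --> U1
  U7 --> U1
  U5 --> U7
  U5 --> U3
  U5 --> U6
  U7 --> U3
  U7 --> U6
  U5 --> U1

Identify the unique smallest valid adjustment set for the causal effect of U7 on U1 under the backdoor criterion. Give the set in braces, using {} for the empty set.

{U5}

Variables eligible for adjustment (non-descendants of U7, excluding U7 and U1): {U5, U8}.
Backdoor paths from U7 to U1:
  P1: U7 <- U5 -> U1
The empty set is not sufficient: P1 (U7 <- U5 -> U1) has no collider blocking it and no conditioned non-collider, so it is open.
Try {U5}:
  P1: blocked at fork node U5 ∈ conditioning set.
{U5} contains no descendant of U7 and blocks every backdoor path.
No other singleton works — e.g. {U8} leaves P1 open — so {U5} is the unique smallest valid adjustment set.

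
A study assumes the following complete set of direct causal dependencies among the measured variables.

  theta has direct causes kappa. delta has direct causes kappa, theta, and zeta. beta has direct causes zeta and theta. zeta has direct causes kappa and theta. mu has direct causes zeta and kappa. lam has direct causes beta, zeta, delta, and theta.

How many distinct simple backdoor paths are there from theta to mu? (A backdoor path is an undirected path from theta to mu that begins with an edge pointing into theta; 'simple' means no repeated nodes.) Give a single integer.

5

A backdoor path from theta to mu is any simple undirected path whose first edge points into theta (i.e. leaves theta via a parent).
Parents of theta: {kappa}.
Enumerating:
  P1: theta <- kappa -> zeta -> mu
  P2: theta <- kappa -> mu
  P3: theta <- kappa -> delta <- zeta -> mu
  P4: theta <- kappa -> delta -> lam <- zeta -> mu
  P5: theta <- kappa -> delta -> lam <- beta <- zeta -> mu
That exhausts the simple backdoor paths. Count: 5.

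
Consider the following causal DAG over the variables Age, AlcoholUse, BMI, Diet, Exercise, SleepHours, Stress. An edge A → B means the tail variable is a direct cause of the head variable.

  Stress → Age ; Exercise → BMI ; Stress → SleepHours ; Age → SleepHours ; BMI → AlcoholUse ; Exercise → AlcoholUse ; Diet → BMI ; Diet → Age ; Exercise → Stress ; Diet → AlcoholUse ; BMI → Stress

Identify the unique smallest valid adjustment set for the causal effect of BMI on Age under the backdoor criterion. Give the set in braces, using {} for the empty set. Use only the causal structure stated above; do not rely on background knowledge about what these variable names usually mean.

{Diet, Exercise}

Variables eligible for adjustment (non-descendants of BMI, excluding BMI and Age): {Diet, Exercise}.
Backdoor paths from BMI to Age:
  P1: BMI <- Exercise -> Stress -> Age
  P2: BMI <- Exercise -> Stress -> SleepHours <- Age
  P3: BMI <- Exercise -> AlcoholUse <- Diet -> Age
  P4: BMI <- Diet -> Age
  P5: BMI <- Diet -> AlcoholUse <- Exercise -> Stress -> Age
  P6: BMI <- Diet -> AlcoholUse <- Exercise -> Stress -> SleepHours <- Age
The empty set is not sufficient: P1 (BMI <- Exercise -> Stress -> Age) has no collider blocking it and no conditioned non-collider, so it is open.
Try {Diet, Exercise}:
  P1: blocked at fork node Exercise ∈ conditioning set.
  P2: blocked at fork node Exercise ∈ conditioning set.
  P3: blocked at fork node Exercise ∈ conditioning set.
  P4: blocked at fork node Diet ∈ conditioning set.
  P5: blocked at fork node Diet ∈ conditioning set.
  P6: blocked at fork node Diet ∈ conditioning set.
{Diet, Exercise} contains no descendant of BMI and blocks every backdoor path.
Every element of {Diet, Exercise} is needed (dropping Diet leaves P4 open; dropping Exercise leaves P1 open), so no proper subset is valid.
Among all size-2 subsets of the eligible variables, only {Diet, Exercise} blocks every backdoor path, so it is the unique smallest valid adjustment set.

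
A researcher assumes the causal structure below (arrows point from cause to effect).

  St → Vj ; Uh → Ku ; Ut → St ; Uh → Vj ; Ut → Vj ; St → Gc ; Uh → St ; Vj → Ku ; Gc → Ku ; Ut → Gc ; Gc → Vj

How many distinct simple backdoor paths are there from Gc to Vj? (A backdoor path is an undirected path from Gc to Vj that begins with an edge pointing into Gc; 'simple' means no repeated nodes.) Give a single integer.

8

A backdoor path from Gc to Vj is any simple undirected path whose first edge points into Gc (i.e. leaves Gc via a parent).
Parents of Gc: {St, Ut}.
Enumerating:
  P1: Gc <- Ut -> St <- Uh -> Vj
  P2: Gc <- Ut -> St <- Uh -> Ku <- Vj
  P3: Gc <- Ut -> St -> Vj
  P4: Gc <- Ut -> Vj
  P5: Gc <- St <- Uh -> Vj
  P6: Gc <- St <- Uh -> Ku <- Vj
  P7: Gc <- St <- Ut -> Vj
  P8: Gc <- St -> Vj
That exhausts the simple backdoor paths. Count: 8.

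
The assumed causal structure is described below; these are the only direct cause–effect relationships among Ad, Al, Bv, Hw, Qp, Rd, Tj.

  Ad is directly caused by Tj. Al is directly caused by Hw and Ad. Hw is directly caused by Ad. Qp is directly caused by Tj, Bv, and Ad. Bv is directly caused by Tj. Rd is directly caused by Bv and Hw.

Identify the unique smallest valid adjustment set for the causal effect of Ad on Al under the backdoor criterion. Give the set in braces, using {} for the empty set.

{}

Variables eligible for adjustment (non-descendants of Ad, excluding Ad and Al): {Bv, Tj}.
Backdoor paths from Ad to Al:
  P1: Ad <- Tj -> Bv -> Rd <- Hw -> Al
  P2: Ad <- Tj -> Qp <- Bv -> Rd <- Hw -> Al
Each backdoor path contains an unconditioned collider, so every path is already blocked with the empty conditioning set:
  P1: blocked at collider Rd (neither it nor any descendant is in the conditioning set).
  P2: blocked at collider Qp (neither it nor any descendant is in the conditioning set).
The empty set is therefore the unique smallest valid set.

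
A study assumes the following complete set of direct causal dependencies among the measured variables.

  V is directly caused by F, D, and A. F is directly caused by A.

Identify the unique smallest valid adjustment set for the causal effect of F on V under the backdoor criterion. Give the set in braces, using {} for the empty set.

Variables eligible for adjustment (non-descendants of F, excluding F and V): {A, D}.
Backdoor paths from F to V:
  P1: F <- A -> V
The empty set is not sufficient: P1 (F <- A -> V) has no collider blocking it and no conditioned non-collider, so it is open.
Try {A}:
  P1: blocked at fork node A ∈ conditioning set.
{A} contains no descendant of F and blocks every backdoor path.
No other singleton works — e.g. {D} leaves P1 open — so {A} is the unique smallest valid adjustment set.

{A}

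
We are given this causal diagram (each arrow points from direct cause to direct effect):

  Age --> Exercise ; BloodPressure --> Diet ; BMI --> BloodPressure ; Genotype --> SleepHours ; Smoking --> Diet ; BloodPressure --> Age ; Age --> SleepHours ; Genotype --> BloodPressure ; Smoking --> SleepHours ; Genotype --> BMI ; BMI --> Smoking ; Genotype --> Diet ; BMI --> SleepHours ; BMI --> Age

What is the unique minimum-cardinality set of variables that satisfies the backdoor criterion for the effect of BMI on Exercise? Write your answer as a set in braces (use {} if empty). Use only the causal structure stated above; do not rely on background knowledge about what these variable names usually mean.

Variables eligible for adjustment (non-descendants of BMI, excluding BMI and Exercise): {Genotype}.
Backdoor paths from BMI to Exercise:
  P1: BMI <- Genotype -> BloodPressure -> Age -> Exercise
  P2: BMI <- Genotype -> BloodPressure -> Diet <- Smoking -> SleepHours <- Age -> Exercise
  P3: BMI <- Genotype -> Diet <- BloodPressure -> Age -> Exercise
  P4: BMI <- Genotype -> Diet <- Smoking -> SleepHours <- Age -> Exercise
  P5: BMI <- Genotype -> SleepHours <- Smoking -> Diet <- BloodPressure -> Age -> Exercise
  P6: BMI <- Genotype -> SleepHours <- Age -> Exercise
The empty set is not sufficient: P1 (BMI <- Genotype -> BloodPressure -> Age -> Exercise) has no collider blocking it and no conditioned non-collider, so it is open.
Try {Genotype}:
  P1: blocked at fork node Genotype ∈ conditioning set.
  P2: blocked at fork node Genotype ∈ conditioning set.
  P3: blocked at fork node Genotype ∈ conditioning set.
  P4: blocked at fork node Genotype ∈ conditioning set.
  P5: blocked at fork node Genotype ∈ conditioning set.
  P6: blocked at fork node Genotype ∈ conditioning set.
{Genotype} contains no descendant of BMI and blocks every backdoor path.
{Genotype} is the unique smallest valid adjustment set.

{Genotype}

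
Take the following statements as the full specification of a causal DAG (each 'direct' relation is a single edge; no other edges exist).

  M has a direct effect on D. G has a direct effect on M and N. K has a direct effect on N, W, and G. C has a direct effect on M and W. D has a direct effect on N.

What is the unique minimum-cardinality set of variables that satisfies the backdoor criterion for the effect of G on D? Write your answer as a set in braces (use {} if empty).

{}

Variables eligible for adjustment (non-descendants of G, excluding G and D): {C, K, W}.
Backdoor paths from G to D:
  P1: G <- K -> W <- C -> M -> D
  P2: G <- K -> N <- D
Each backdoor path contains an unconditioned collider, so every path is already blocked with the empty conditioning set:
  P1: blocked at collider W (neither it nor any descendant is in the conditioning set).
  P2: blocked at collider N (neither it nor any descendant is in the conditioning set).
The empty set is therefore the unique smallest valid set.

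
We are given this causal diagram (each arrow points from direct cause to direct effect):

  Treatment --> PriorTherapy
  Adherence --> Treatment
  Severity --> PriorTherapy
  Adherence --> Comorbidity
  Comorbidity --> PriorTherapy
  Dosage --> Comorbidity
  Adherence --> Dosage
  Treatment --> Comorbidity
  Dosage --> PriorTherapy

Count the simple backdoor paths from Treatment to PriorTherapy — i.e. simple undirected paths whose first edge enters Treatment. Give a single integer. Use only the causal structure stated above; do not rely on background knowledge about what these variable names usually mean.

4

A backdoor path from Treatment to PriorTherapy is any simple undirected path whose first edge points into Treatment (i.e. leaves Treatment via a parent).
Parents of Treatment: {Adherence}.
Enumerating:
  P1: Treatment <- Adherence -> Dosage -> Comorbidity -> PriorTherapy
  P2: Treatment <- Adherence -> Dosage -> PriorTherapy
  P3: Treatment <- Adherence -> Comorbidity <- Dosage -> PriorTherapy
  P4: Treatment <- Adherence -> Comorbidity -> PriorTherapy
That exhausts the simple backdoor paths. Count: 4.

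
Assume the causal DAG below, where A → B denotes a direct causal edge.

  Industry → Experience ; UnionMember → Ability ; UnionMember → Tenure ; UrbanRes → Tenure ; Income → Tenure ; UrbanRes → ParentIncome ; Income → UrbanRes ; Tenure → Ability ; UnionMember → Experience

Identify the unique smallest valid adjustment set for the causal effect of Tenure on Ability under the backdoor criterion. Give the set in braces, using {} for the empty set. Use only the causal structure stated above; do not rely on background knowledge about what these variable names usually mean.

Variables eligible for adjustment (non-descendants of Tenure, excluding Tenure and Ability): {Experience, Income, Industry, ParentIncome, UnionMember, UrbanRes}.
Backdoor paths from Tenure to Ability:
  P1: Tenure <- UnionMember -> Ability
The empty set is not sufficient: P1 (Tenure <- UnionMember -> Ability) has no collider blocking it and no conditioned non-collider, so it is open.
Try {UnionMember}:
  P1: blocked at fork node UnionMember ∈ conditioning set.
{UnionMember} contains no descendant of Tenure and blocks every backdoor path.
No other singleton works — e.g. {Industry} leaves P1 open — so {UnionMember} is the unique smallest valid adjustment set.

{UnionMember}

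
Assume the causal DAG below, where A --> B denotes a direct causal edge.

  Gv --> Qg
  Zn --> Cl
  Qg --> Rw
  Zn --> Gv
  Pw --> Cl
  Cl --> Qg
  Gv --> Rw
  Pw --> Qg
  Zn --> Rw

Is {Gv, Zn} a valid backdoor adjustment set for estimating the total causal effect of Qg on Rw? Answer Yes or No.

Backdoor paths from Qg to Rw (paths whose first edge points into Qg):
  P1: Qg <- Pw -> Cl <- Zn -> Gv -> Rw
  P2: Qg <- Pw -> Cl <- Zn -> Rw
  P3: Qg <- Gv <- Zn -> Rw
  P4: Qg <- Gv -> Rw
  P5: Qg <- Cl <- Zn -> Gv -> Rw
  P6: Qg <- Cl <- Zn -> Rw
Condition 1 (no descendant of Qg in the set): holds — descendants of Qg are {Rw}; none are in {Gv, Zn}.
Condition 2 (every backdoor path blocked by {Gv, Zn}):
  P1: blocked at collider Cl (neither it nor any descendant is in the conditioning set).
  P2: blocked at collider Cl (neither it nor any descendant is in the conditioning set).
  P3: blocked at chain node Gv ∈ conditioning set.
  P4: blocked at fork node Gv ∈ conditioning set.
  P5: blocked at fork node Zn ∈ conditioning set.
  P6: blocked at fork node Zn ∈ conditioning set.
{Gv, Zn} satisfies the backdoor criterion.

Yes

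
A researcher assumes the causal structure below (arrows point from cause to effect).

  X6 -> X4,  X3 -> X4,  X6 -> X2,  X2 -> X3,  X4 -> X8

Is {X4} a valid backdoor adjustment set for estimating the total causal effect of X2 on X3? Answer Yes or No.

Backdoor paths from X2 to X3 (paths whose first edge points into X2):
  P1: X2 <- X6 -> X4 <- X3
Condition 1 (no descendant of X2 in the set): FAILS — X4 is a descendant of X2.
Condition 2 (every backdoor path blocked by {X4}):
  P1: open — collider(s) X4 are conditioned on (or have a conditioned descendant) and no non-collider on the path is in the set.
{X4} does not satisfy the backdoor criterion.

No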